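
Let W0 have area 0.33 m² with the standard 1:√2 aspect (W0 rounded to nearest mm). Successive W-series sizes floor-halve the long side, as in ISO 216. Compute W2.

241 × 341 mm

Let W0's short side be w mm. w · w√2 = 0.33 m² = 330,000 mm², so w ≈ 483.1 mm and w√2 ≈ 683.1 mm → W0 = 483 × 683 mm.
W1: ⌊683/2⌋ × 483 = 341 × 483 mm
W2: ⌊483/2⌋ × 341 = 241 × 341 mm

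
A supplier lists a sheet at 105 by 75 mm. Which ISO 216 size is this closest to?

A7 (74 × 105 mm)

Aspect ratio 105/75 ≈ 1.400 — close to the ISO √2 ≈ 1.414.
In the A-series (A0 area = 1 m²): A7 = 74 × 105 mm.
Off by 1 mm total — nearest standard size.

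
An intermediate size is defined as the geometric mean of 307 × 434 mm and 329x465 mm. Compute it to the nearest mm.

Short side: √(307 · 329) = √101003 ≈ 317.8 → 318 mm
Long side: √(434 · 465) = √201810 ≈ 449.2 → 449 mm

318 × 449 mm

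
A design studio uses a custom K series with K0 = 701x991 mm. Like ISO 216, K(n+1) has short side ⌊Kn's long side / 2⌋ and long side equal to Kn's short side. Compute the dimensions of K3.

247 × 350 mm

K1: ⌊991/2⌋ × 701 = 495 × 701 mm
K2: ⌊701/2⌋ × 495 = 350 × 495 mm
K3: ⌊495/2⌋ × 350 = 247 × 350 mm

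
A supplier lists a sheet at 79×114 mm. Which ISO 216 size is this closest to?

C7 (81 × 114 mm)

Aspect ratio 114/79 ≈ 1.443 (ISO target is √2 ≈ 1.414).
In the C-series (envelope sizes, between A and B): C7 = 81 × 114 mm.
Off by 2 mm total — nearest standard size.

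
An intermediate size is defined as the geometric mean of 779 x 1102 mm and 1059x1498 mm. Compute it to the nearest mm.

908 × 1285 mm

Short side: √(779 · 1059) = √824961 ≈ 908.3 → 908 mm
Long side: √(1102 · 1498) = √1650796 ≈ 1284.8 → 1285 mm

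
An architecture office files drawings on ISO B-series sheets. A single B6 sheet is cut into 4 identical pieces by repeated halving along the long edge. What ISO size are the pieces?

B8

4 = 2^2, so 2 halving steps.
B6 → B7 → … → B8 after 2 steps.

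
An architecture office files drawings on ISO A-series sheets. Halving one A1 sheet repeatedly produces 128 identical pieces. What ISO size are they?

A8

128 = 2^7, so 7 halving steps.
A1 → A2 → … → A8 after 7 steps.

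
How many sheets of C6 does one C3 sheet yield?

8

C3 = 324 × 458 mm; C6 = 114 × 162 mm.
Each halving step doubles the count; 3 steps from C3 to C6.
2^3 = 8.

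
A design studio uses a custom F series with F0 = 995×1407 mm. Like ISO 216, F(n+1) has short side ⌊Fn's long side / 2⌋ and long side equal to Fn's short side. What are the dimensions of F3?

F1: ⌊1407/2⌋ × 995 = 703 × 995 mm
F2: ⌊995/2⌋ × 703 = 497 × 703 mm
F3: ⌊703/2⌋ × 497 = 351 × 497 mm

351 × 497 mm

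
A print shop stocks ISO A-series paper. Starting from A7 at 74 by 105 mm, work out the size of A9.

A8: ⌊105/2⌋ × 74 = 52 × 74 mm
A9: ⌊74/2⌋ × 52 = 37 × 52 mm

37 × 52 mm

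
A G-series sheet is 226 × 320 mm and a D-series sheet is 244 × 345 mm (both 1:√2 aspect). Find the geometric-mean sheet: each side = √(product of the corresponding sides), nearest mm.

235 × 332 mm

Short side: √(226 · 244) = √55144 ≈ 234.8 → 235 mm
Long side: √(320 · 345) = √110400 ≈ 332.3 → 332 mm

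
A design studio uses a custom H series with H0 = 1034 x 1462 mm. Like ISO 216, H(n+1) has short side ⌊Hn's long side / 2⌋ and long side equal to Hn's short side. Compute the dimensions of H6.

H1 = 731 × 1034 mm (from H0 by 1 halving).
H2: ⌊1034/2⌋ × 731 = 517 × 731 mm
H3: ⌊731/2⌋ × 517 = 365 × 517 mm
H4: ⌊517/2⌋ × 365 = 258 × 365 mm
H5: ⌊365/2⌋ × 258 = 182 × 258 mm
H6: ⌊258/2⌋ × 182 = 129 × 182 mm

129 × 182 mm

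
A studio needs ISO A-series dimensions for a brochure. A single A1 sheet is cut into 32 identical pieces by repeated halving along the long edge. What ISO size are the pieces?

A6

32 = 2^5, so 5 halving steps.
A1 → A2 → … → A6 after 5 steps.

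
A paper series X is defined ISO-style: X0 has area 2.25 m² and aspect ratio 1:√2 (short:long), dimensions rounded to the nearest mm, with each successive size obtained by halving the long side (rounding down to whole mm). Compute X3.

446 × 630 mm

Let X0's short side be w mm. w · w√2 = 2.25 m² = 2,250,000 mm², so w ≈ 1261.3 mm and w√2 ≈ 1783.8 mm → X0 = 1261 × 1784 mm.
X1: ⌊1784/2⌋ × 1261 = 892 × 1261 mm
X2: ⌊1261/2⌋ × 892 = 630 × 892 mm
X3: ⌊892/2⌋ × 630 = 446 × 630 mm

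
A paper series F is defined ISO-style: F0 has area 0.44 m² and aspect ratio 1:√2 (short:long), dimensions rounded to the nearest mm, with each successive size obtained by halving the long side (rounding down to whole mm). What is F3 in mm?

197 × 279 mm

Let F0's short side be w mm. w · w√2 = 0.44 m² = 440,000 mm², so w ≈ 557.8 mm and w√2 ≈ 788.8 mm → F0 = 558 × 789 mm.
F1: ⌊789/2⌋ × 558 = 394 × 558 mm
F2: ⌊558/2⌋ × 394 = 279 × 394 mm
F3: ⌊394/2⌋ × 279 = 197 × 279 mm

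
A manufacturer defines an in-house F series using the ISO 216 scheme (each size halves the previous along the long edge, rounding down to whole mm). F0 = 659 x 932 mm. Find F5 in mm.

F1: ⌊932/2⌋ × 659 = 466 × 659 mm
F2: ⌊659/2⌋ × 466 = 329 × 466 mm
F3: ⌊466/2⌋ × 329 = 233 × 329 mm
F4: ⌊329/2⌋ × 233 = 164 × 233 mm
F5: ⌊233/2⌋ × 164 = 116 × 164 mm

116 × 164 mm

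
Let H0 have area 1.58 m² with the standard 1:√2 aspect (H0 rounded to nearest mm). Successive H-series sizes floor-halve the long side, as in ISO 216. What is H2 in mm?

528 × 747 mm

Let H0's short side be w mm. w · w√2 = 1.58 m² = 1,580,000 mm², so w ≈ 1057.0 mm and w√2 ≈ 1494.8 mm → H0 = 1057 × 1495 mm.
H1: ⌊1495/2⌋ × 1057 = 747 × 1057 mm
H2: ⌊1057/2⌋ × 747 = 528 × 747 mm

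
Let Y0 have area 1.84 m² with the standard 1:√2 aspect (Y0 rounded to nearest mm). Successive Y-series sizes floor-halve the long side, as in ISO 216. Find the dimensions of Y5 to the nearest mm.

201 × 285 mm

Let Y0's short side be w mm. w · w√2 = 1.84 m² = 1,840,000 mm², so w ≈ 1140.6 mm and w√2 ≈ 1613.1 mm → Y0 = 1141 × 1613 mm.
Y1: ⌊1613/2⌋ × 1141 = 806 × 1141 mm
Y2: ⌊1141/2⌋ × 806 = 570 × 806 mm
Y3: ⌊806/2⌋ × 570 = 403 × 570 mm
Y4: ⌊570/2⌋ × 403 = 285 × 403 mm
Y5: ⌊403/2⌋ × 285 = 201 × 285 mm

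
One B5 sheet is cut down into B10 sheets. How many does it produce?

32

Each ISO step halves the sheet: 1 × B5 → 2 × B6 → 4 × B7 → 8 × B8 → …
From B5 to B10 is 5 halving steps: 2^5 = 32.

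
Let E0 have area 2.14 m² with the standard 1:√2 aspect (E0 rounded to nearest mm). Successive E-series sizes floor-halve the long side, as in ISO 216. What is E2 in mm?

615 × 870 mm

Let E0's short side be w mm. w · w√2 = 2.14 m² = 2,140,000 mm², so w ≈ 1230.1 mm and w√2 ≈ 1739.7 mm → E0 = 1230 × 1740 mm.
E1: ⌊1740/2⌋ × 1230 = 870 × 1230 mm
E2: ⌊1230/2⌋ × 870 = 615 × 870 mm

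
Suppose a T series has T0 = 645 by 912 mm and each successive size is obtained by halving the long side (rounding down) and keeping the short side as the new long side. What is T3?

T1: ⌊912/2⌋ × 645 = 456 × 645 mm
T2: ⌊645/2⌋ × 456 = 322 × 456 mm
T3: ⌊456/2⌋ × 322 = 228 × 322 mm

228 × 322 mm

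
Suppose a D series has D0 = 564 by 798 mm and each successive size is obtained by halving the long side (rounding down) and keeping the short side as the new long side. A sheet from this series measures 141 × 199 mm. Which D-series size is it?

D0: 564 × 798 mm
D1: 399 × 564 mm
D2: 282 × 399 mm
D3: 199 × 282 mm
D4: 141 × 199 mm
D5: 99 × 141 mm
→ matches D4.

D4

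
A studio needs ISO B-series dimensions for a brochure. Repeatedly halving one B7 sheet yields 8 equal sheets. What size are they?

8 = 2^3, so 3 halving steps.
B7 → B8 → … → B10 after 3 steps.

B10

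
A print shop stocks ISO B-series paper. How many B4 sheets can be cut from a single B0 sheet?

16

B0 = 1000 × 1414 mm; B4 = 250 × 353 mm.
Each halving step doubles the count; 4 steps from B0 to B4.
2^4 = 16.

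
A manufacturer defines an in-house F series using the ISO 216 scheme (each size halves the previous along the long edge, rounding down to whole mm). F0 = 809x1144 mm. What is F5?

143 × 202 mm

F1: ⌊1144/2⌋ × 809 = 572 × 809 mm
F2: ⌊809/2⌋ × 572 = 404 × 572 mm
F3: ⌊572/2⌋ × 404 = 286 × 404 mm
F4: ⌊404/2⌋ × 286 = 202 × 286 mm
F5: ⌊286/2⌋ × 202 = 143 × 202 mm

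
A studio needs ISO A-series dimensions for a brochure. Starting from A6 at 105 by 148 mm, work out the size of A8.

52 × 74 mm

A7: ⌊148/2⌋ × 105 = 74 × 105 mm
A8: ⌊105/2⌋ × 74 = 52 × 74 mm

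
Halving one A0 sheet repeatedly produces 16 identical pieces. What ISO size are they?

A4

16 = 2^4, so 4 halving steps.
A0 → A1 → … → A4 after 4 steps.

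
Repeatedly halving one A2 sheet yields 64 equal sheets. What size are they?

64 = 2^6, so 6 halving steps.
A2 → A3 → … → A8 after 6 steps.

A8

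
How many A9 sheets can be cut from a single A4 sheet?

A4 = 210 × 297 mm; A9 = 37 × 52 mm.
Each halving step doubles the count; 5 steps from A4 to A9.
2^5 = 32.

32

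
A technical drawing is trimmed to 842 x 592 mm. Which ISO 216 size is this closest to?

A1 (594 × 841 mm)

Aspect ratio 842/592 ≈ 1.422 — close to the ISO √2 ≈ 1.414.
In the A-series (A0 area = 1 m²): A1 = 594 × 841 mm.
Off by 3 mm total — nearest standard size.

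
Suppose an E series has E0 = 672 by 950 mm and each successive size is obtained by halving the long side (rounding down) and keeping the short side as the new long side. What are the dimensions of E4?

168 × 237 mm

E1: ⌊950/2⌋ × 672 = 475 × 672 mm
E2: ⌊672/2⌋ × 475 = 336 × 475 mm
E3: ⌊475/2⌋ × 336 = 237 × 336 mm
E4: ⌊336/2⌋ × 237 = 168 × 237 mm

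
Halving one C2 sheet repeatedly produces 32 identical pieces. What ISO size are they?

32 = 2^5, so 5 halving steps.
C2 → C3 → … → C7 after 5 steps.

C7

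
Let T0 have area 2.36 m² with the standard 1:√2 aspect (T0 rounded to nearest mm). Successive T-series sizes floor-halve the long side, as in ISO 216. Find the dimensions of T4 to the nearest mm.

323 × 456 mm

Let T0's short side be w mm. w · w√2 = 2.36 m² = 2,360,000 mm², so w ≈ 1291.8 mm and w√2 ≈ 1826.9 mm → T0 = 1292 × 1827 mm.
T1: ⌊1827/2⌋ × 1292 = 913 × 1292 mm
T2: ⌊1292/2⌋ × 913 = 646 × 913 mm
T3: ⌊913/2⌋ × 646 = 456 × 646 mm
T4: ⌊646/2⌋ × 456 = 323 × 456 mm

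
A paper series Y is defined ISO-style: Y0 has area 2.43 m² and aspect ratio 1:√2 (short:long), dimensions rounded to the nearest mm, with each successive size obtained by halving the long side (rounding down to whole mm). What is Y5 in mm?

231 × 327 mm

Let Y0's short side be w mm. w · w√2 = 2.43 m² = 2,430,000 mm², so w ≈ 1310.8 mm and w√2 ≈ 1853.8 mm → Y0 = 1311 × 1854 mm.
Y1: ⌊1854/2⌋ × 1311 = 927 × 1311 mm
Y2: ⌊1311/2⌋ × 927 = 655 × 927 mm
Y3: ⌊927/2⌋ × 655 = 463 × 655 mm
Y4: ⌊655/2⌋ × 463 = 327 × 463 mm
Y5: ⌊463/2⌋ × 327 = 231 × 327 mm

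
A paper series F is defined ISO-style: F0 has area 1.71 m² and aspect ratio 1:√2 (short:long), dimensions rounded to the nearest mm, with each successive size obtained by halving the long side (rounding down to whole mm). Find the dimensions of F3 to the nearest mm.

388 × 550 mm

Let F0's short side be w mm. w · w√2 = 1.71 m² = 1,710,000 mm², so w ≈ 1099.6 mm and w√2 ≈ 1555.1 mm → F0 = 1100 × 1555 mm.
F1: ⌊1555/2⌋ × 1100 = 777 × 1100 mm
F2: ⌊1100/2⌋ × 777 = 550 × 777 mm
F3: ⌊777/2⌋ × 550 = 388 × 550 mm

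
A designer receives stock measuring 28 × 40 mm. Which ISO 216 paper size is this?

Aspect ratio 40/28 ≈ 1.429 — close to the ISO √2 ≈ 1.414.
In the C-series (envelope sizes, between A and B): C10 = 28 × 40 mm.

C10 (28 × 40 mm)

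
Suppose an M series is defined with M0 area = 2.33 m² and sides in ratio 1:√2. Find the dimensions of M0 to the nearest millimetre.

Let the short side be w mm. Then w · w√2 = 2.33 m² = 2,330,000 mm².
w² = 2,330,000/√2, so w ≈ 1283.6 mm; long side = w√2 ≈ 1815.2 mm.

1284 × 1815 mm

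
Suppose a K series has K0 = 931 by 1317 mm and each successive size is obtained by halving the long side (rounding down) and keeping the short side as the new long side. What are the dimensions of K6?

116 × 164 mm

K1: ⌊1317/2⌋ × 931 = 658 × 931 mm
K2: ⌊931/2⌋ × 658 = 465 × 658 mm
K3: ⌊658/2⌋ × 465 = 329 × 465 mm
K4: ⌊465/2⌋ × 329 = 232 × 329 mm
K5: ⌊329/2⌋ × 232 = 164 × 232 mm
K6: ⌊232/2⌋ × 164 = 116 × 164 mm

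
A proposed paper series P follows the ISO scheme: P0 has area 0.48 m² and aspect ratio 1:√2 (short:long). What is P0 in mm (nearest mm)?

Let the short side be w mm. Then w · w√2 = 0.48 m² = 480,000 mm².
w² = 480,000/√2, so w ≈ 582.6 mm; long side = w√2 ≈ 823.9 mm.

583 × 824 mm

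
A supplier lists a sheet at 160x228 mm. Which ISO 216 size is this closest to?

C5 (162 × 229 mm)

Aspect ratio 228/160 ≈ 1.425 — close to the ISO √2 ≈ 1.414.
In the C-series (envelope sizes, between A and B): C5 = 162 × 229 mm.
Off by 3 mm total — nearest standard size.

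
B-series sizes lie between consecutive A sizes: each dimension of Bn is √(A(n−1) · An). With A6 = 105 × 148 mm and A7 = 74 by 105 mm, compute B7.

88 × 125 mm

Short side: √(105 · 74) = √7770 ≈ 88.1 → 88 mm
Long side: √(148 · 105) = √15540 ≈ 124.7 → 125 mm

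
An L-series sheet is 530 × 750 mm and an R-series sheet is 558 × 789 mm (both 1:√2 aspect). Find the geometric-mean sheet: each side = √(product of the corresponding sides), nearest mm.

544 × 769 mm

Short side: √(530 · 558) = √295740 ≈ 543.8 → 544 mm
Long side: √(750 · 789) = √591750 ≈ 769.3 → 769 mm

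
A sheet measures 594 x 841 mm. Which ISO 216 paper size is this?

A1 (594 × 841 mm)

Aspect ratio 841/594 ≈ 1.416 — close to the ISO √2 ≈ 1.414.
In the A-series (A0 area = 1 m²): A1 = 594 × 841 mm.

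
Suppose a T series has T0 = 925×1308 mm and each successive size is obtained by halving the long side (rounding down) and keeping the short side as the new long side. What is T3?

T1: ⌊1308/2⌋ × 925 = 654 × 925 mm
T2: ⌊925/2⌋ × 654 = 462 × 654 mm
T3: ⌊654/2⌋ × 462 = 327 × 462 mm

327 × 462 mm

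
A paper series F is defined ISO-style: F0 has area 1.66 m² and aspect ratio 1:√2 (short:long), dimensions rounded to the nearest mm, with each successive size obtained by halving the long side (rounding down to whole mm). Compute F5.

Let F0's short side be w mm. w · w√2 = 1.66 m² = 1,660,000 mm², so w ≈ 1083.4 mm and w√2 ≈ 1532.2 mm → F0 = 1083 × 1532 mm.
F1: ⌊1532/2⌋ × 1083 = 766 × 1083 mm
F2: ⌊1083/2⌋ × 766 = 541 × 766 mm
F3: ⌊766/2⌋ × 541 = 383 × 541 mm
F4: ⌊541/2⌋ × 383 = 270 × 383 mm
F5: ⌊383/2⌋ × 270 = 191 × 270 mm

191 × 270 mm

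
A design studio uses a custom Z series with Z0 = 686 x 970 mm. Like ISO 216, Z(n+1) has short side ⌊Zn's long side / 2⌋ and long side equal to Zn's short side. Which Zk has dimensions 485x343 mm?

Z2

Z0: 686 × 970 mm
Z1: 485 × 686 mm
Z2: 343 × 485 mm
Z3: 242 × 343 mm
→ matches Z2.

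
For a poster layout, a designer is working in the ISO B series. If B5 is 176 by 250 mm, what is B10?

B6: ⌊250/2⌋ × 176 = 125 × 176 mm
B7: ⌊176/2⌋ × 125 = 88 × 125 mm
B8: ⌊125/2⌋ × 88 = 62 × 88 mm
B9: ⌊88/2⌋ × 62 = 44 × 62 mm
B10: ⌊62/2⌋ × 44 = 31 × 44 mm

31 × 44 mm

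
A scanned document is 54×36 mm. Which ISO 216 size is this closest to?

Aspect ratio 54/36 ≈ 1.500 (ISO target is √2 ≈ 1.414).
In the A-series (A0 area = 1 m²): A9 = 37 × 52 mm.
Off by 3 mm total — nearest standard size.

A9 (37 × 52 mm)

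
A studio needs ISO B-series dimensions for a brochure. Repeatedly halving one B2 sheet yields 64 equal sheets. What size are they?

64 = 2^6, so 6 halving steps.
B2 → B3 → … → B8 after 6 steps.

B8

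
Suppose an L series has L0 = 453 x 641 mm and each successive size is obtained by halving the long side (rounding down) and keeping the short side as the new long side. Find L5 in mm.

L1: ⌊641/2⌋ × 453 = 320 × 453 mm
L2: ⌊453/2⌋ × 320 = 226 × 320 mm
L3: ⌊320/2⌋ × 226 = 160 × 226 mm
L4: ⌊226/2⌋ × 160 = 113 × 160 mm
L5: ⌊160/2⌋ × 113 = 80 × 113 mm

80 × 113 mm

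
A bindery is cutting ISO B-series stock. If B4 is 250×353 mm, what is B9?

44 × 62 mm

B5: ⌊353/2⌋ × 250 = 176 × 250 mm
B6: ⌊250/2⌋ × 176 = 125 × 176 mm
B7: ⌊176/2⌋ × 125 = 88 × 125 mm
B8: ⌊125/2⌋ × 88 = 62 × 88 mm
B9: ⌊88/2⌋ × 62 = 44 × 62 mm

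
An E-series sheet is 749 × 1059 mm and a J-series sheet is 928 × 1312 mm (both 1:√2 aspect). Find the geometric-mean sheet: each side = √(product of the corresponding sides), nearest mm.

Short side: √(749 · 928) = √695072 ≈ 833.7 → 834 mm
Long side: √(1059 · 1312) = √1389408 ≈ 1178.7 → 1179 mm

834 × 1179 mm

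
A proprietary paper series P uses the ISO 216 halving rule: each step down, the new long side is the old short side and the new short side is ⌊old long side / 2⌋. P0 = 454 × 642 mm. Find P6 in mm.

P1 = 321 × 454 mm (from P0 by 1 halving).
P2: ⌊454/2⌋ × 321 = 227 × 321 mm
P3: ⌊321/2⌋ × 227 = 160 × 227 mm
P4: ⌊227/2⌋ × 160 = 113 × 160 mm
P5: ⌊160/2⌋ × 113 = 80 × 113 mm
P6: ⌊113/2⌋ × 80 = 56 × 80 mm

56 × 80 mm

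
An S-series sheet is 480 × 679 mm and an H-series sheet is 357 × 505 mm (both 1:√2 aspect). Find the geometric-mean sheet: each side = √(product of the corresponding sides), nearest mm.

Short side: √(480 · 357) = √171360 ≈ 414.0 → 414 mm
Long side: √(679 · 505) = √342895 ≈ 585.6 → 586 mm

414 × 586 mm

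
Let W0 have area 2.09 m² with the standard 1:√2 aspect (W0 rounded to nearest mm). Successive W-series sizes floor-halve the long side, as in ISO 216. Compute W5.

Let W0's short side be w mm. w · w√2 = 2.09 m² = 2,090,000 mm², so w ≈ 1215.7 mm and w√2 ≈ 1719.2 mm → W0 = 1216 × 1719 mm.
W1: ⌊1719/2⌋ × 1216 = 859 × 1216 mm
W2: ⌊1216/2⌋ × 859 = 608 × 859 mm
W3: ⌊859/2⌋ × 608 = 429 × 608 mm
W4: ⌊608/2⌋ × 429 = 304 × 429 mm
W5: ⌊429/2⌋ × 304 = 214 × 304 mm

214 × 304 mm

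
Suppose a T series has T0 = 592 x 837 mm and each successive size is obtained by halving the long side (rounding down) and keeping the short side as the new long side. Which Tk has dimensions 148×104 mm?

T0: 592 × 837 mm
T1: 418 × 592 mm
T2: 296 × 418 mm
T3: 209 × 296 mm
T4: 148 × 209 mm
T5: 104 × 148 mm
T6: 74 × 104 mm
→ matches T5.

T5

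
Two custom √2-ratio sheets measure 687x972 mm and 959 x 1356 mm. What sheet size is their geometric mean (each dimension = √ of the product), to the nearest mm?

Short side: √(687 · 959) = √658833 ≈ 811.7 → 812 mm
Long side: √(972 · 1356) = √1318032 ≈ 1148.1 → 1148 mm

812 × 1148 mm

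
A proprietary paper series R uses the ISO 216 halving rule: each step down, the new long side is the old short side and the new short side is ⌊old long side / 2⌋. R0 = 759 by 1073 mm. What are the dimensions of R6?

R1: ⌊1073/2⌋ × 759 = 536 × 759 mm
R2: ⌊759/2⌋ × 536 = 379 × 536 mm
R3: ⌊536/2⌋ × 379 = 268 × 379 mm
R4: ⌊379/2⌋ × 268 = 189 × 268 mm
R5: ⌊268/2⌋ × 189 = 134 × 189 mm
R6: ⌊189/2⌋ × 134 = 94 × 134 mm

94 × 134 mm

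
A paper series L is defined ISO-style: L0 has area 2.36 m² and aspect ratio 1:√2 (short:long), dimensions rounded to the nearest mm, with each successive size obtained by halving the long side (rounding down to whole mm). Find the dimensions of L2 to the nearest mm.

Let L0's short side be w mm. w · w√2 = 2.36 m² = 2,360,000 mm², so w ≈ 1291.8 mm and w√2 ≈ 1826.9 mm → L0 = 1292 × 1827 mm.
L1: ⌊1827/2⌋ × 1292 = 913 × 1292 mm
L2: ⌊1292/2⌋ × 913 = 646 × 913 mm

646 × 913 mm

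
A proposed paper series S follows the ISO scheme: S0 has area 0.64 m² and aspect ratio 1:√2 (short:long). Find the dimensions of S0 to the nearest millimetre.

Let the short side be w mm. Then w · w√2 = 0.64 m² = 640,000 mm².
w² = 640,000/√2, so w ≈ 672.7 mm; long side = w√2 ≈ 951.4 mm.

673 × 951 mm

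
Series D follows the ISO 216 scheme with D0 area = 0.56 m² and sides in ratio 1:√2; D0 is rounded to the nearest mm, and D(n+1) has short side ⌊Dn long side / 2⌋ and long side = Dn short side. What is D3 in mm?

Let D0's short side be w mm. w · w√2 = 0.56 m² = 560,000 mm², so w ≈ 629.3 mm and w√2 ≈ 889.9 mm → D0 = 629 × 890 mm.
D1: ⌊890/2⌋ × 629 = 445 × 629 mm
D2: ⌊629/2⌋ × 445 = 314 × 445 mm
D3: ⌊445/2⌋ × 314 = 222 × 314 mm

222 × 314 mm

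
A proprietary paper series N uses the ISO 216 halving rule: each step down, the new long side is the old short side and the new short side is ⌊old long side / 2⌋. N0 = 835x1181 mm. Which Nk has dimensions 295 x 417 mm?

N3

N0: 835 × 1181 mm
N1: 590 × 835 mm
N2: 417 × 590 mm
N3: 295 × 417 mm
N4: 208 × 295 mm
→ matches N3.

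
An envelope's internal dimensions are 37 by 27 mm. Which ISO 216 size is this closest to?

Aspect ratio 37/27 ≈ 1.370 (ISO target is √2 ≈ 1.414).
In the A-series (A0 area = 1 m²): A10 = 26 × 37 mm.
Off by 1 mm total — nearest standard size.

A10 (26 × 37 mm)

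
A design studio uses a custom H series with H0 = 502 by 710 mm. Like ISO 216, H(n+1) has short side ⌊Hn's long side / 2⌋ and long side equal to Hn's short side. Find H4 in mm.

H1: ⌊710/2⌋ × 502 = 355 × 502 mm
H2: ⌊502/2⌋ × 355 = 251 × 355 mm
H3: ⌊355/2⌋ × 251 = 177 × 251 mm
H4: ⌊251/2⌋ × 177 = 125 × 177 mm

125 × 177 mm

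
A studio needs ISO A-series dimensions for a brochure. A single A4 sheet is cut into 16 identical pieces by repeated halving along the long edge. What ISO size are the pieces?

A8

16 = 2^4, so 4 halving steps.
A4 → A5 → … → A8 after 4 steps.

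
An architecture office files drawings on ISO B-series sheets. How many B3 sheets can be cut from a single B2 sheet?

Each ISO step halves the sheet: 1 × B2 → 2 × B3
From B2 to B3 is 1 halving step: 2^1 = 2.

2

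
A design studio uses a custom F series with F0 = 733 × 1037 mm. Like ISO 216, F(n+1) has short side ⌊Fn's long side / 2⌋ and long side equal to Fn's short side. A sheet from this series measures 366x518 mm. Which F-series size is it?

F2

F0: 733 × 1037 mm
F1: 518 × 733 mm
F2: 366 × 518 mm
F3: 259 × 366 mm
→ matches F2.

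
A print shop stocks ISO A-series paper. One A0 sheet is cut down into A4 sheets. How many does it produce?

A0 = 841 × 1189 mm; A4 = 210 × 297 mm.
Each halving step doubles the count; 4 steps from A0 to A4.
2^4 = 16.

16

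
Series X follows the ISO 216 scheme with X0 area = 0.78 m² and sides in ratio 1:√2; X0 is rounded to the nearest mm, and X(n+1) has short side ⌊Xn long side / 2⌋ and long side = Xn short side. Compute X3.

262 × 371 mm

Let X0's short side be w mm. w · w√2 = 0.78 m² = 780,000 mm², so w ≈ 742.7 mm and w√2 ≈ 1050.3 mm → X0 = 743 × 1050 mm.
X1: ⌊1050/2⌋ × 743 = 525 × 743 mm
X2: ⌊743/2⌋ × 525 = 371 × 525 mm
X3: ⌊525/2⌋ × 371 = 262 × 371 mm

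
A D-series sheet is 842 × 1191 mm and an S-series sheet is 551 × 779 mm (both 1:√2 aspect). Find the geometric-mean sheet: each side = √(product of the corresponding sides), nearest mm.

Short side: √(842 · 551) = √463942 ≈ 681.1 → 681 mm
Long side: √(1191 · 779) = √927789 ≈ 963.2 → 963 mm

681 × 963 mm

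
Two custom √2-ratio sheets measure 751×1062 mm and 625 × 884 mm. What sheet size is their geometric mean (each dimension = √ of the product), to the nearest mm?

685 × 969 mm

Short side: √(751 · 625) = √469375 ≈ 685.1 → 685 mm
Long side: √(1062 · 884) = √938808 ≈ 968.9 → 969 mm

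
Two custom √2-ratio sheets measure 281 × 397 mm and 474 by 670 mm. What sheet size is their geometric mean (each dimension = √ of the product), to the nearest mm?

Short side: √(281 · 474) = √133194 ≈ 365.0 → 365 mm
Long side: √(397 · 670) = √265990 ≈ 515.7 → 516 mm

365 × 516 mm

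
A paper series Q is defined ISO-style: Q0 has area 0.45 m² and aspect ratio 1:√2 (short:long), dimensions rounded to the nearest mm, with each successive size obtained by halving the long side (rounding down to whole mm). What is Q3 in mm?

Let Q0's short side be w mm. w · w√2 = 0.45 m² = 450,000 mm², so w ≈ 564.1 mm and w√2 ≈ 797.7 mm → Q0 = 564 × 798 mm.
Q1: ⌊798/2⌋ × 564 = 399 × 564 mm
Q2: ⌊564/2⌋ × 399 = 282 × 399 mm
Q3: ⌊399/2⌋ × 282 = 199 × 282 mm

199 × 282 mm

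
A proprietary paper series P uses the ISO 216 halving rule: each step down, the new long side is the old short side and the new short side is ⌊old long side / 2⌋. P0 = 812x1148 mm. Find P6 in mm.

P1: ⌊1148/2⌋ × 812 = 574 × 812 mm
P2: ⌊812/2⌋ × 574 = 406 × 574 mm
P3: ⌊574/2⌋ × 406 = 287 × 406 mm
P4: ⌊406/2⌋ × 287 = 203 × 287 mm
P5: ⌊287/2⌋ × 203 = 143 × 203 mm
P6: ⌊203/2⌋ × 143 = 101 × 143 mm

101 × 143 mm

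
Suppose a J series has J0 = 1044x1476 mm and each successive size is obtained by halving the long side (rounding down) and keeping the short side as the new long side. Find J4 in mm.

J1: ⌊1476/2⌋ × 1044 = 738 × 1044 mm
J2: ⌊1044/2⌋ × 738 = 522 × 738 mm
J3: ⌊738/2⌋ × 522 = 369 × 522 mm
J4: ⌊522/2⌋ × 369 = 261 × 369 mm

261 × 369 mm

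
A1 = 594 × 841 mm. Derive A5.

148 × 210 mm

A2: ⌊841/2⌋ × 594 = 420 × 594 mm
A3: ⌊594/2⌋ × 420 = 297 × 420 mm
A4: ⌊420/2⌋ × 297 = 210 × 297 mm
A5: ⌊297/2⌋ × 210 = 148 × 210 mm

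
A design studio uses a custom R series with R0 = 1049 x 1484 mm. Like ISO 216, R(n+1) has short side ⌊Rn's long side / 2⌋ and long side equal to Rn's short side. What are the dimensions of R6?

131 × 185 mm

R1: ⌊1484/2⌋ × 1049 = 742 × 1049 mm
R2: ⌊1049/2⌋ × 742 = 524 × 742 mm
R3: ⌊742/2⌋ × 524 = 371 × 524 mm
R4: ⌊524/2⌋ × 371 = 262 × 371 mm
R5: ⌊371/2⌋ × 262 = 185 × 262 mm
R6: ⌊262/2⌋ × 185 = 131 × 185 mm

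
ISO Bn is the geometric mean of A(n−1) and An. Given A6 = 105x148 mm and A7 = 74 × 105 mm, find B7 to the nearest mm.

88 × 125 mm

Short side: √(105 · 74) = √7770 ≈ 88.1 → 88 mm
Long side: √(148 · 105) = √15540 ≈ 124.7 → 125 mm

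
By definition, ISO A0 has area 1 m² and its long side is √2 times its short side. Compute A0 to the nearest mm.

Let the short side be w mm. Then the long side is w√2 and w · w√2 = 10⁶ mm².
w² = 10⁶/√2, so w = 1000 / 2^(1/4) ≈ 840.9 mm; long side = 1000 · 2^(1/4) ≈ 1189.2 mm.

841 × 1189 mm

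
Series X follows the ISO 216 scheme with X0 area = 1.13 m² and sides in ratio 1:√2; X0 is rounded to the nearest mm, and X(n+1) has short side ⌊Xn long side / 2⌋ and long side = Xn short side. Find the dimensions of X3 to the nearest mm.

Let X0's short side be w mm. w · w√2 = 1.13 m² = 1,130,000 mm², so w ≈ 893.9 mm and w√2 ≈ 1264.1 mm → X0 = 894 × 1264 mm.
X1: ⌊1264/2⌋ × 894 = 632 × 894 mm
X2: ⌊894/2⌋ × 632 = 447 × 632 mm
X3: ⌊632/2⌋ × 447 = 316 × 447 mm

316 × 447 mm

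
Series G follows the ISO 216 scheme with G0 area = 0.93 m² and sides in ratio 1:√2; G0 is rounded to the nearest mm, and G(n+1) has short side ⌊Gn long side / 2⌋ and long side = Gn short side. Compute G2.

405 × 573 mm

Let G0's short side be w mm. w · w√2 = 0.93 m² = 930,000 mm², so w ≈ 810.9 mm and w√2 ≈ 1146.8 mm → G0 = 811 × 1147 mm.
G1: ⌊1147/2⌋ × 811 = 573 × 811 mm
G2: ⌊811/2⌋ × 573 = 405 × 573 mm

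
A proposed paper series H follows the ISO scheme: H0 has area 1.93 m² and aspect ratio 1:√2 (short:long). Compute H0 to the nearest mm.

1168 × 1652 mm

Let the short side be w mm. Then w · w√2 = 1.93 m² = 1,930,000 mm².
w² = 1,930,000/√2, so w ≈ 1168.2 mm; long side = w√2 ≈ 1652.1 mm.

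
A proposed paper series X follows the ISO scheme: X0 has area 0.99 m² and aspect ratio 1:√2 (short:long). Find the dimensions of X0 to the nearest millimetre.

Let the short side be w mm. Then w · w√2 = 0.99 m² = 990,000 mm².
w² = 990,000/√2, so w ≈ 836.7 mm; long side = w√2 ≈ 1183.2 mm.

837 × 1183 mm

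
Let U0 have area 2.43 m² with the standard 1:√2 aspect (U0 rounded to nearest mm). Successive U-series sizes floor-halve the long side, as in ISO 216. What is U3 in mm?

Let U0's short side be w mm. w · w√2 = 2.43 m² = 2,430,000 mm², so w ≈ 1310.8 mm and w√2 ≈ 1853.8 mm → U0 = 1311 × 1854 mm.
U1: ⌊1854/2⌋ × 1311 = 927 × 1311 mm
U2: ⌊1311/2⌋ × 927 = 655 × 927 mm
U3: ⌊927/2⌋ × 655 = 463 × 655 mm

463 × 655 mm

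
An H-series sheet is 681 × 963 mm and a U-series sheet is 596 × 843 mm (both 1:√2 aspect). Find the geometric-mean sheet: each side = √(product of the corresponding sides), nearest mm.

637 × 901 mm

Short side: √(681 · 596) = √405876 ≈ 637.1 → 637 mm
Long side: √(963 · 843) = √811809 ≈ 901.0 → 901 mm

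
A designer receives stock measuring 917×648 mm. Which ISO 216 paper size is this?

Aspect ratio 917/648 ≈ 1.415 — close to the ISO √2 ≈ 1.414.
In the C-series (envelope sizes, between A and B): C1 = 648 × 917 mm.

C1 (648 × 917 mm)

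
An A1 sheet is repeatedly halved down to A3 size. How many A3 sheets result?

Each ISO step halves the sheet: 1 × A1 → 2 × A2 → 4 × A3
From A1 to A3 is 2 halving steps: 2^2 = 4.

4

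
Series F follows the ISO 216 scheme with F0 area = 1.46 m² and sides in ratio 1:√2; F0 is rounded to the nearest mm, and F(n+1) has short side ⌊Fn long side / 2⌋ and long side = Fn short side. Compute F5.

Let F0's short side be w mm. w · w√2 = 1.46 m² = 1,460,000 mm², so w ≈ 1016.1 mm and w√2 ≈ 1436.9 mm → F0 = 1016 × 1437 mm.
F1: ⌊1437/2⌋ × 1016 = 718 × 1016 mm
F2: ⌊1016/2⌋ × 718 = 508 × 718 mm
F3: ⌊718/2⌋ × 508 = 359 × 508 mm
F4: ⌊508/2⌋ × 359 = 254 × 359 mm
F5: ⌊359/2⌋ × 254 = 179 × 254 mm

179 × 254 mm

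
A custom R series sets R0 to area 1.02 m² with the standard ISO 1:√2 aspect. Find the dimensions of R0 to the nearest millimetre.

849 × 1201 mm

Let the short side be w mm. Then w · w√2 = 1.02 m² = 1,020,000 mm².
w² = 1,020,000/√2, so w ≈ 849.3 mm; long side = w√2 ≈ 1201.0 mm.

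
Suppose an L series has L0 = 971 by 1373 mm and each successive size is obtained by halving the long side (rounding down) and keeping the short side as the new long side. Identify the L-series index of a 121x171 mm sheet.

L6

L0: 971 × 1373 mm
L1: 686 × 971 mm
L2: 485 × 686 mm
L3: 343 × 485 mm
L4: 242 × 343 mm
L5: 171 × 242 mm
L6: 121 × 171 mm
L7: 85 × 121 mm
→ matches L6.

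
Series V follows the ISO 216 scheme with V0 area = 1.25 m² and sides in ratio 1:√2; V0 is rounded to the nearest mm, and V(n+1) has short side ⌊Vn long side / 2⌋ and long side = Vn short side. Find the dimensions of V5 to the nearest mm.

Let V0's short side be w mm. w · w√2 = 1.25 m² = 1,250,000 mm², so w ≈ 940.2 mm and w√2 ≈ 1329.6 mm → V0 = 940 × 1330 mm.
V1: ⌊1330/2⌋ × 940 = 665 × 940 mm
V2: ⌊940/2⌋ × 665 = 470 × 665 mm
V3: ⌊665/2⌋ × 470 = 332 × 470 mm
V4: ⌊470/2⌋ × 332 = 235 × 332 mm
V5: ⌊332/2⌋ × 235 = 166 × 235 mm

166 × 235 mm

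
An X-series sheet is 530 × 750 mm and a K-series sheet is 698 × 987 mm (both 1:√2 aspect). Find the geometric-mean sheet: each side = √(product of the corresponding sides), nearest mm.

608 × 860 mm

Short side: √(530 · 698) = √369940 ≈ 608.2 → 608 mm
Long side: √(750 · 987) = √740250 ≈ 860.4 → 860 mm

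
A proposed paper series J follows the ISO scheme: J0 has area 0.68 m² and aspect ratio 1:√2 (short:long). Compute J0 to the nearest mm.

693 × 981 mm

Let the short side be w mm. Then w · w√2 = 0.68 m² = 680,000 mm².
w² = 680,000/√2, so w ≈ 693.4 mm; long side = w√2 ≈ 980.6 mm.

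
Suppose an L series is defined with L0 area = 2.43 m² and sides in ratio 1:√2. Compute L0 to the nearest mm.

1311 × 1854 mm

Let the short side be w mm. Then w · w√2 = 2.43 m² = 2,430,000 mm².
w² = 2,430,000/√2, so w ≈ 1310.8 mm; long side = w√2 ≈ 1853.8 mm.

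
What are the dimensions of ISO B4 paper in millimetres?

B0 = 1000 × 1414 mm (B0 has a 1000 mm short side, aspect 1:√2).
B1: ⌊1414/2⌋ × 1000 = 707 × 1000 mm
B2: ⌊1000/2⌋ × 707 = 500 × 707 mm
B3: ⌊707/2⌋ × 500 = 353 × 500 mm
B4: ⌊500/2⌋ × 353 = 250 × 353 mm

250 × 353 mm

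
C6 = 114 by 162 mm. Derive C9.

40 × 57 mm

C7: ⌊162/2⌋ × 114 = 81 × 114 mm
C8: ⌊114/2⌋ × 81 = 57 × 81 mm
C9: ⌊81/2⌋ × 57 = 40 × 57 mm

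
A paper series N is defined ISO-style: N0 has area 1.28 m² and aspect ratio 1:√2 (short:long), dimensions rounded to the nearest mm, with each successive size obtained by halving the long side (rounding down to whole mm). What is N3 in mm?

336 × 475 mm

Let N0's short side be w mm. w · w√2 = 1.28 m² = 1,280,000 mm², so w ≈ 951.4 mm and w√2 ≈ 1345.4 mm → N0 = 951 × 1345 mm.
N1: ⌊1345/2⌋ × 951 = 672 × 951 mm
N2: ⌊951/2⌋ × 672 = 475 × 672 mm
N3: ⌊672/2⌋ × 475 = 336 × 475 mm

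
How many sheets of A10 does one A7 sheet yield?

A7 = 74 × 105 mm; A10 = 26 × 37 mm.
Each halving step doubles the count; 3 steps from A7 to A10.
2^3 = 8.

8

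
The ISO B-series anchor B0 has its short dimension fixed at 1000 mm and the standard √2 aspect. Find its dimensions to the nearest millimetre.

Short side = 1000 mm; long side = 1000√2 ≈ 1414.2 mm.

1000 × 1414 mm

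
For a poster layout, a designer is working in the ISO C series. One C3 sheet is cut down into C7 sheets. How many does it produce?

16

Each ISO step halves the sheet: 1 × C3 → 2 × C4 → 4 × C5 → 8 × C6 → …
From C3 to C7 is 4 halving steps: 2^4 = 16.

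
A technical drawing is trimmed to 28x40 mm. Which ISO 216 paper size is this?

Aspect ratio 40/28 ≈ 1.429 — close to the ISO √2 ≈ 1.414.
In the C-series (envelope sizes, between A and B): C10 = 28 × 40 mm.

C10 (28 × 40 mm)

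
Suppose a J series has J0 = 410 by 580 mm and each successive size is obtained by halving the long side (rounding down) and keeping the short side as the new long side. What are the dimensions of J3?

145 × 205 mm

J1: ⌊580/2⌋ × 410 = 290 × 410 mm
J2: ⌊410/2⌋ × 290 = 205 × 290 mm
J3: ⌊290/2⌋ × 205 = 145 × 205 mm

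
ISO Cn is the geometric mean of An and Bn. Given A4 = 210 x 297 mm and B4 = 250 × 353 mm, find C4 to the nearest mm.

229 × 324 mm

Short side: √(210 · 250) = √52500 ≈ 229.1 → 229 mm
Long side: √(297 · 353) = √104841 ≈ 323.8 → 324 mm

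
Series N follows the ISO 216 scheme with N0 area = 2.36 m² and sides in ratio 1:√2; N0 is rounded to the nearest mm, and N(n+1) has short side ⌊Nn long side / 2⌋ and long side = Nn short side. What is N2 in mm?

Let N0's short side be w mm. w · w√2 = 2.36 m² = 2,360,000 mm², so w ≈ 1291.8 mm and w√2 ≈ 1826.9 mm → N0 = 1292 × 1827 mm.
N1: ⌊1827/2⌋ × 1292 = 913 × 1292 mm
N2: ⌊1292/2⌋ × 913 = 646 × 913 mm

646 × 913 mm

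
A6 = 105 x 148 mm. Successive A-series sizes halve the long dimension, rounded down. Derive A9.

A7: ⌊148/2⌋ × 105 = 74 × 105 mm
A8: ⌊105/2⌋ × 74 = 52 × 74 mm
A9: ⌊74/2⌋ × 52 = 37 × 52 mm

37 × 52 mm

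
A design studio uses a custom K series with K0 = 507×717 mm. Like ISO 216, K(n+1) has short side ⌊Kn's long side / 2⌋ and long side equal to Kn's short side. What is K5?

K1 = 358 × 507 mm (from K0 by 1 halving).
K2: ⌊507/2⌋ × 358 = 253 × 358 mm
K3: ⌊358/2⌋ × 253 = 179 × 253 mm
K4: ⌊253/2⌋ × 179 = 126 × 179 mm
K5: ⌊179/2⌋ × 126 = 89 × 126 mm

89 × 126 mm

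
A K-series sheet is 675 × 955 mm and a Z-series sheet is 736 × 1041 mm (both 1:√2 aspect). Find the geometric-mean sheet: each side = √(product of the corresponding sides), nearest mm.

Short side: √(675 · 736) = √496800 ≈ 704.8 → 705 mm
Long side: √(955 · 1041) = √994155 ≈ 997.1 → 997 mm

705 × 997 mm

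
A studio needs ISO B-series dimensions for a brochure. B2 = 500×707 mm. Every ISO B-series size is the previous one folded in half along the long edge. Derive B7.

B3: ⌊707/2⌋ × 500 = 353 × 500 mm
B4: ⌊500/2⌋ × 353 = 250 × 353 mm
B5: ⌊353/2⌋ × 250 = 176 × 250 mm
B6: ⌊250/2⌋ × 176 = 125 × 176 mm
B7: ⌊176/2⌋ × 125 = 88 × 125 mm

88 × 125 mm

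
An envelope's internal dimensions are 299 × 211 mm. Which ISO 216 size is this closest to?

A4 (210 × 297 mm)

Aspect ratio 299/211 ≈ 1.417 — close to the ISO √2 ≈ 1.414.
In the A-series (A0 area = 1 m²): A4 = 210 × 297 mm.
Off by 3 mm total — nearest standard size.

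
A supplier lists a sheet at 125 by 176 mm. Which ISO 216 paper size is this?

Aspect ratio 176/125 ≈ 1.408 — close to the ISO √2 ≈ 1.414.
In the B-series (B0 = 1000 × 1414 mm): B6 = 125 × 176 mm.

B6 (125 × 176 mm)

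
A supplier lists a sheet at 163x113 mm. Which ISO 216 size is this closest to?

Aspect ratio 163/113 ≈ 1.442 (ISO target is √2 ≈ 1.414).
In the C-series (envelope sizes, between A and B): C6 = 114 × 162 mm.
Off by 2 mm total — nearest standard size.

C6 (114 × 162 mm)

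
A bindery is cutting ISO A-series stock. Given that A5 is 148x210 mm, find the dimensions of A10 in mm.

26 × 37 mm

A6: ⌊210/2⌋ × 148 = 105 × 148 mm
A7: ⌊148/2⌋ × 105 = 74 × 105 mm
A8: ⌊105/2⌋ × 74 = 52 × 74 mm
A9: ⌊74/2⌋ × 52 = 37 × 52 mm
A10: ⌊52/2⌋ × 37 = 26 × 37 mm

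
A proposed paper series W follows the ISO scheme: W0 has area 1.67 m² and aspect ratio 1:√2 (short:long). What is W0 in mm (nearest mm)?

1087 × 1537 mm

Let the short side be w mm. Then w · w√2 = 1.67 m² = 1,670,000 mm².
w² = 1,670,000/√2, so w ≈ 1086.7 mm; long side = w√2 ≈ 1536.8 mm.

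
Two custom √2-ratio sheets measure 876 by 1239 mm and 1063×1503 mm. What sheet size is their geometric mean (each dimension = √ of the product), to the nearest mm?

Short side: √(876 · 1063) = √931188 ≈ 965.0 → 965 mm
Long side: √(1239 · 1503) = √1862217 ≈ 1364.6 → 1365 mm

965 × 1365 mm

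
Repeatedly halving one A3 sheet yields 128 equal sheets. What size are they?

A10

128 = 2^7, so 7 halving steps.
A3 → A4 → … → A10 after 7 steps.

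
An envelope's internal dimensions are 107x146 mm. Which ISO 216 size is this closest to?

A6 (105 × 148 mm)

Aspect ratio 146/107 ≈ 1.364 (ISO target is √2 ≈ 1.414).
In the A-series (A0 area = 1 m²): A6 = 105 × 148 mm.
Off by 4 mm total — nearest standard size.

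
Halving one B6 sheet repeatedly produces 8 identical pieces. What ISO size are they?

8 = 2^3, so 3 halving steps.
B6 → B7 → … → B9 after 3 steps.

B9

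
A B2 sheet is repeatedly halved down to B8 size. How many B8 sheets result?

64

Each ISO step halves the sheet: 1 × B2 → 2 × B3 → 4 × B4 → 8 × B5 → …
From B2 to B8 is 6 halving steps: 2^6 = 64.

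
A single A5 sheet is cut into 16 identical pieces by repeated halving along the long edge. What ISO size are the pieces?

A9

16 = 2^4, so 4 halving steps.
A5 → A6 → … → A9 after 4 steps.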